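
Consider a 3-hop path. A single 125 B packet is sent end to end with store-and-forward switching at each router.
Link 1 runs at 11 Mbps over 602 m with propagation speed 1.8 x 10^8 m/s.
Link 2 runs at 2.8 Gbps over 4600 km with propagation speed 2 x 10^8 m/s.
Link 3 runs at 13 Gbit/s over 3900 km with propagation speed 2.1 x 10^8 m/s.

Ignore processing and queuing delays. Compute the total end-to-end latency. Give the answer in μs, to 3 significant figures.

L = 125 × 8 = 1000 bits.
Transmission delays (L/R per hop): 90.9091, 0.357143, 0.0769231 μs; sum = 91.3432 μs.
Propagation delays (d/s per hop): 3.34444, 23000, 18571.4 μs; sum = 41574.8 μs.
End-to-end = 41700 μs.

41700 μs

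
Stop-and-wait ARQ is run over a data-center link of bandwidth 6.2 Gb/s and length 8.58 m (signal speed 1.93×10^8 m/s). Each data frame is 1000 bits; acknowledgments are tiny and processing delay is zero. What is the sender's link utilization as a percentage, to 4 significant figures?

64.46 %

t_tx = L/R = 1000/6200000000 = 1.6129e-07 s.
t_prop = 8.58/193000000 = 4.4456e-08 s; RTT = 8.89119e-08 s.
Cycle = t_tx + RTT = 2.50202e-07 s.
Utilization = t_tx / cycle = 1.6129e-07/2.50202e-07 = 64.46 %.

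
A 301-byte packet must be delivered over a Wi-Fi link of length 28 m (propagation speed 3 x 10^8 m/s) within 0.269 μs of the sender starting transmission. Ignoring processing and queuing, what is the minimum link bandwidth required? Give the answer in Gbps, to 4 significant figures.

13.71 Gbps

L = 2408 bits.
Propagation delay = 28 / 300000000 = 0.0933333 μs.
Transmission budget = 0.269 − 0.0933333 = 0.175667 μs.
R ≥ L / t_tx = 2408 bits / 1.75667e-07 s = 13.71 Gbps.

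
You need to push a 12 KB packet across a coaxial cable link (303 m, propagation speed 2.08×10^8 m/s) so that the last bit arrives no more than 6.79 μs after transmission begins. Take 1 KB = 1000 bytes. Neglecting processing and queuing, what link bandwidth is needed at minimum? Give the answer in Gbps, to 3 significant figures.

L = 96000 bits.
Propagation delay = 303 / 208000000 = 1.45673 μs.
Transmission budget = 6.79 − 1.45673 = 5.33327 μs.
R ≥ L / t_tx = 96000 bits / 5.33327e-06 s = 18.0 Gbps.

18.0 Gbps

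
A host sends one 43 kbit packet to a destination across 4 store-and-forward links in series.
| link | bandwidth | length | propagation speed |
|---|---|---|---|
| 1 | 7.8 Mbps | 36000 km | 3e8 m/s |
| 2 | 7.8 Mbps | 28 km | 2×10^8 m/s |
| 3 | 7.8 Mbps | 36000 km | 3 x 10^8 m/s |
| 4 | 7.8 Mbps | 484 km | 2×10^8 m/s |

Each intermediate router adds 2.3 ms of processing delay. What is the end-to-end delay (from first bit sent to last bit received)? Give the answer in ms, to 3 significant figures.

L = 43000 bits.
Transmission delay per hop = L/R = 43000/7800000 = 5.51282 ms; 4 hops → 22.0513 ms.
Propagation delays (d/s per hop): 120, 0.14, 120, 2.42 ms; sum = 242.56 ms.
Processing at 3 router(s): 3 × 2.3 ms = 6.9 ms.
End-to-end = 272 ms.

272 ms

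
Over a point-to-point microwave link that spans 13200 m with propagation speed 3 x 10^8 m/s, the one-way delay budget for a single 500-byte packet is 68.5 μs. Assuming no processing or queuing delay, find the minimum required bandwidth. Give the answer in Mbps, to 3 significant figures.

L = 4000 bits.
Propagation delay = 13200 / 300000000 = 44 μs.
Transmission budget = 68.5 − 44 = 24.5 μs.
R ≥ L / t_tx = 4000 bits / 2.45e-05 s = 163 Mbps.

163 Mbps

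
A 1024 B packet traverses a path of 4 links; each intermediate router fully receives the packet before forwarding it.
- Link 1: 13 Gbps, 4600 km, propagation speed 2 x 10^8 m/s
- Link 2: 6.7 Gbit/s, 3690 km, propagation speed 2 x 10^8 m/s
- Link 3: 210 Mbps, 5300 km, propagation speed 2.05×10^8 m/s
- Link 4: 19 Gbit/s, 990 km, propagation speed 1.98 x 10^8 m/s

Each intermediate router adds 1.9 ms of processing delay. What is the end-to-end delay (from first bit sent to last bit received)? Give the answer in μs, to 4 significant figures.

L = 1024 × 8 = 8192 bits.
Transmission delays (L/R per hop): 0.630154, 1.22269, 39.0095, 0.431158 μs; sum = 41.2935 μs.
Propagation delays (d/s per hop): 23000, 18450, 25853.7, 5000 μs; sum = 72303.7 μs.
Processing at 3 router(s): 3 × 1.9 ms = 5700 μs.
End-to-end = 78040 μs.

78040 μs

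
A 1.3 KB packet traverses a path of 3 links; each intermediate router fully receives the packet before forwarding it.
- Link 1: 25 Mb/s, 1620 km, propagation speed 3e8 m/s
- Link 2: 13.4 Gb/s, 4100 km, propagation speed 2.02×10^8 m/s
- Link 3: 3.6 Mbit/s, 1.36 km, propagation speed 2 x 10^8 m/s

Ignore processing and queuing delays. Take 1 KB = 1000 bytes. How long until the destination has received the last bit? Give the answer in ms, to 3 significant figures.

L = 10400 bits.
Transmission delays (L/R per hop): 0.416, 0.000776119, 2.88889 ms; sum = 3.30567 ms.
Propagation delays (d/s per hop): 5.4, 20.297, 0.0068 ms; sum = 25.7038 ms.
End-to-end = 29.0 ms.

29.0 ms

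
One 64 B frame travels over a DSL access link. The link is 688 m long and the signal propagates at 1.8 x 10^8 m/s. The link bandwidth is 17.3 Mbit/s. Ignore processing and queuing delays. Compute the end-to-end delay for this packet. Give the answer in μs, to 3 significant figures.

L = 64 × 8 = 512 bits.
Transmission delay = L/R = 512 / 17300000 = 29.5954 μs.
Propagation delay = d/s = 688 m / 180000000 m/s = 3.82222 μs.
Total = 33.4 μs.

33.4 μs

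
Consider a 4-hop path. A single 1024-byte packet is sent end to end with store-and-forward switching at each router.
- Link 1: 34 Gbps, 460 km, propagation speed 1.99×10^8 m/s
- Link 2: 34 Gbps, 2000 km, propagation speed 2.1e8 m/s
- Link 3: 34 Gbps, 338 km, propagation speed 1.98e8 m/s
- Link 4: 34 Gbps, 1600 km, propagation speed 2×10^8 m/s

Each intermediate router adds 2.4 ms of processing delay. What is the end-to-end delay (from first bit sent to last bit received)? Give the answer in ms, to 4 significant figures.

28.74 ms

L = 1024 × 8 = 8192 bits.
Transmission delay per hop = L/R = 8192/34000000000 = 0.000240941 ms; 4 hops → 0.000963765 ms.
Propagation delays (d/s per hop): 2.31156, 9.52381, 1.70707, 8 ms; sum = 21.5424 ms.
Processing at 3 router(s): 3 × 2.4 ms = 7.2 ms.
End-to-end = 28.74 ms.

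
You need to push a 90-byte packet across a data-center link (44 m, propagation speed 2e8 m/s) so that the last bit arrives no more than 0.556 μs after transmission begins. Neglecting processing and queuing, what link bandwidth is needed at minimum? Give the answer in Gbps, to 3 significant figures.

2.14 Gbps

L = 720 bits.
Propagation delay = 44 / 200000000 = 0.22 μs.
Transmission budget = 0.556 − 0.22 = 0.336 μs.
R ≥ L / t_tx = 720 bits / 3.36e-07 s = 2.14 Gbps.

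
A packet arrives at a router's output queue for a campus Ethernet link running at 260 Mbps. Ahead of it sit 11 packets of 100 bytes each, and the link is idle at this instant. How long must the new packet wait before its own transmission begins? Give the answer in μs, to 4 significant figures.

33.85 μs

Each queued packet: L/R = 800/260000000 = 3.07692 μs.
11 queued → 33.8462 μs.
Queuing delay = 33.85 μs.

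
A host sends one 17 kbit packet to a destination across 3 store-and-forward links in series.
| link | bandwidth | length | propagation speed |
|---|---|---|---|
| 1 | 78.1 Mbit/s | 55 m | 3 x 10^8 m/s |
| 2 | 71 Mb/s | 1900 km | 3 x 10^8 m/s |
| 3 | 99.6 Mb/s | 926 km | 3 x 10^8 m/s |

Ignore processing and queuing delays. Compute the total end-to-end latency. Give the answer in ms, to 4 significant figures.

L = 17000 bits.
Transmission delays (L/R per hop): 0.21767, 0.239437, 0.170683 ms; sum = 0.627789 ms.
Propagation delays (d/s per hop): 0.000183333, 6.33333, 3.08667 ms; sum = 9.42018 ms.
End-to-end = 10.05 ms.

10.05 ms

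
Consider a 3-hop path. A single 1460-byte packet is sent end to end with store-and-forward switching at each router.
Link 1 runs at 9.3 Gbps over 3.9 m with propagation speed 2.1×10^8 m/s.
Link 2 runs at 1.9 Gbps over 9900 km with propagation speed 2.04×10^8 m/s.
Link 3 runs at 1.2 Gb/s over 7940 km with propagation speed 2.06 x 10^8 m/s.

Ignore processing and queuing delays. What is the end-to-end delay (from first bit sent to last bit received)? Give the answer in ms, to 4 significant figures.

87.09 ms

L = 1460 × 8 = 11680 bits.
Transmission delays (L/R per hop): 0.00125591, 0.00614737, 0.00973333 ms; sum = 0.0171366 ms.
Propagation delays (d/s per hop): 1.85714e-05, 48.5294, 38.5437 ms; sum = 87.0731 ms.
End-to-end = 87.09 ms.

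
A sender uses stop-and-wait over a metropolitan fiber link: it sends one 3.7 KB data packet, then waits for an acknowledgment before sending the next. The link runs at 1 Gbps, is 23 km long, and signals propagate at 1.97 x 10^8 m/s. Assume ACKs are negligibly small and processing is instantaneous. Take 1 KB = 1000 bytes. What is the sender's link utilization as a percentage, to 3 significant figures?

t_tx = L/R = 29600/1000000000 = 2.96e-05 s.
t_prop = 23000/197000000 = 0.000116751 s; RTT = 0.000233503 s.
Cycle = t_tx + RTT = 0.000263103 s.
Utilization = t_tx / cycle = 2.96e-05/0.000263103 = 11.3 %.

11.3 %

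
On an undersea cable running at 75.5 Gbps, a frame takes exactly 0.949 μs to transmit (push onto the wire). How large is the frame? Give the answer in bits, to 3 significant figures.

L = R × t_tx = 75500000000 b/s × 9.49e-07 s = 71649.5 bits.

71600 bits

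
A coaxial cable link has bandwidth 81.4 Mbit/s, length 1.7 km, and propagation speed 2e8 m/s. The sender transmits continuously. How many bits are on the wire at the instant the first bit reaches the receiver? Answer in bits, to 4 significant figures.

Propagation delay = 1700 / 200000000 = 8.5e-06 s.
BDP = R × t_prop = 81400000 × 8.5e-06 = 691.9 bits.

691.9 bits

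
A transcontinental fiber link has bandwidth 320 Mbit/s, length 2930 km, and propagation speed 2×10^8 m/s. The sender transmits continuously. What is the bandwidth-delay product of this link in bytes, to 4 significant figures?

586000 bytes

Propagation delay = 2930000 / 200000000 = 0.01465 s.
BDP = R × t_prop = 320000000 × 0.01465 = 4688000 bits.
In bytes: 4688000/8 = 586000 bytes.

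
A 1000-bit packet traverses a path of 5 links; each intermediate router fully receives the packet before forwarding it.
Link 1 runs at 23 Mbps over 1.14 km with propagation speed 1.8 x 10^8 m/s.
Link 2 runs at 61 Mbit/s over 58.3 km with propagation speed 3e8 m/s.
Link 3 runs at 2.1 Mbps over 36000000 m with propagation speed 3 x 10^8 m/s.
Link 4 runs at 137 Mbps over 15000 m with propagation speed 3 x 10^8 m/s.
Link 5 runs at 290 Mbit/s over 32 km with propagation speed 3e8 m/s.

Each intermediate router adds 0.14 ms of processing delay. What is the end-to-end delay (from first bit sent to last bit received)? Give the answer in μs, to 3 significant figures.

Transmission delays (L/R per hop): 43.4783, 16.3934, 476.19, 7.29927, 3.44828 μs; sum = 546.81 μs.
Propagation delays (d/s per hop): 6.33333, 194.333, 120000, 50, 106.667 μs; sum = 120357 μs.
Processing at 4 router(s): 4 × 0.14 ms = 560 μs.
End-to-end = 121000 μs.

121000 μs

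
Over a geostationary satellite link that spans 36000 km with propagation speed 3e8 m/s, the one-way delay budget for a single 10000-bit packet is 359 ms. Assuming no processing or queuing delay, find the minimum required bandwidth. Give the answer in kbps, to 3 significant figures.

Propagation delay = 36000000 / 300000000 = 120 ms.
Transmission budget = 359 − 120 = 239 ms.
R ≥ L / t_tx = 10000 bits / 0.239 s = 41.8 kbps.

41.8 kbps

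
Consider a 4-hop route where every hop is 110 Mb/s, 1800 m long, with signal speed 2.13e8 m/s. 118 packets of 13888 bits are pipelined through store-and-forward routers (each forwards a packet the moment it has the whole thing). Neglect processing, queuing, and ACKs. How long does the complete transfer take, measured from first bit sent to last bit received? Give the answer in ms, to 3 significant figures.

15.3 ms

Per-hop transmission t_tx = L/R = 13888/110000000 = 0.126255 ms.
Per-hop propagation t_prop = 1800/213000000 = 0.0084507 ms.
Pipeline fill: first packet needs 4·t_tx to clear all hops; remaining 117 packets each add one t_tx.
Total = (4+118-1)·t_tx + 4·t_prop = 121·0.126255 + 4·0.0084507 = 15.3 ms.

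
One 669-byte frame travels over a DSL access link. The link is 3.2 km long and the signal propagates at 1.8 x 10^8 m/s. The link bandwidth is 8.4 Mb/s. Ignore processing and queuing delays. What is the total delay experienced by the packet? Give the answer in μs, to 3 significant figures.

L = 669 × 8 = 5352 bits.
Transmission delay = L/R = 5352 / 8400000 = 637.143 μs.
Propagation delay = d/s = 3200 m / 180000000 m/s = 17.7778 μs.
Total = 655 μs.

655 μs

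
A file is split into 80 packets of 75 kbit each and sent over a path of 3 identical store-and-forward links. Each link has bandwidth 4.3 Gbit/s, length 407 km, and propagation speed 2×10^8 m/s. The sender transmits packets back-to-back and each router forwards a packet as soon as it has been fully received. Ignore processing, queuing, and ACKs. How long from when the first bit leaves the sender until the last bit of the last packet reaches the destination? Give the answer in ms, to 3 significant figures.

7.54 ms

Per-hop transmission t_tx = L/R = 75000/4300000000 = 0.0174419 ms.
Per-hop propagation t_prop = 407000/200000000 = 2.035 ms.
Pipeline fill: first packet needs 3·t_tx to clear all hops; remaining 79 packets each add one t_tx.
Total = (3+80-1)·t_tx + 3·t_prop = 82·0.0174419 + 3·2.035 = 7.54 ms.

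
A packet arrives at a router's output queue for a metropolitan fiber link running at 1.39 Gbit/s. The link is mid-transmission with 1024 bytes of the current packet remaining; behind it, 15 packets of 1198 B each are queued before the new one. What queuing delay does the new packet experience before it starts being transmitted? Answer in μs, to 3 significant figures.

109 μs

Each queued packet: L/R = 9584/1390000000 = 6.89496 μs.
15 queued → 103.424 μs.
Plus remaining 8192 bits of current packet: 5.89353 μs.
Queuing delay = 109 μs.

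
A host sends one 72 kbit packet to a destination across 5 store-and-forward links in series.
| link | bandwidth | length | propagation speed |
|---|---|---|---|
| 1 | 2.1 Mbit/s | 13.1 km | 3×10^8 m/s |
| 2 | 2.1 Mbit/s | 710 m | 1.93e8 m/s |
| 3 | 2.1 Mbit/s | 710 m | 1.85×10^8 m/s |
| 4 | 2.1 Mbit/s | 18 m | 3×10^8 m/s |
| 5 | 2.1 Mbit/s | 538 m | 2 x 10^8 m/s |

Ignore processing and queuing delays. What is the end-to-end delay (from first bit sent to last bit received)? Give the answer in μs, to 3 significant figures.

171000 μs

L = 72000 bits.
Transmission delay per hop = L/R = 72000/2100000 = 34285.7 μs; 5 hops → 171429 μs.
Propagation delays (d/s per hop): 43.6667, 3.67876, 3.83784, 0.06, 2.69 μs; sum = 53.9333 μs.
End-to-end = 171000 μs.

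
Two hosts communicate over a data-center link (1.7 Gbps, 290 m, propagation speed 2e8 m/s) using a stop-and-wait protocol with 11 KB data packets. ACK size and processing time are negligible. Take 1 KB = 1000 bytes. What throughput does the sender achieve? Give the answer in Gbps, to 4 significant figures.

1.610 Gbps

t_tx = L/R = 88000/1700000000 = 5.17647e-05 s.
t_prop = 290/200000000 = 1.45e-06 s; RTT = 2.9e-06 s.
Cycle = t_tx + RTT = 5.46647e-05 s.
Throughput = L / cycle = 88000 / 5.46647e-05 = 1.610 Gbps.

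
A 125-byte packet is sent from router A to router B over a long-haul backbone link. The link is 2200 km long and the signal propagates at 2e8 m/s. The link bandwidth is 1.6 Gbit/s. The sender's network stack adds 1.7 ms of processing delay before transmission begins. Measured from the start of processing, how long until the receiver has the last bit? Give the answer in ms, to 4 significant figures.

12.70 ms

L = 125 × 8 = 1000 bits.
Transmission delay = L/R = 1000 / 1600000000 = 0.000625 ms.
Propagation delay = d/s = 2200000 m / 200000000 m/s = 11 ms.
Plus processing delay 1.7 ms = 1.7 ms.
Total = 12.70 ms.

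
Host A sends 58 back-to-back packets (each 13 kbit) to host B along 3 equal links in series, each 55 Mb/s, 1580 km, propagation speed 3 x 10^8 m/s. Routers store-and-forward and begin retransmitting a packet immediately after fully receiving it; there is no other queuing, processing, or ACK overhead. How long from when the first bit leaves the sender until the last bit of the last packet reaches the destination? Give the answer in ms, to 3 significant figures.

Per-hop transmission t_tx = L/R = 13000/55000000 = 0.236364 ms.
Per-hop propagation t_prop = 1580000/300000000 = 5.26667 ms.
Pipeline fill: first packet needs 3·t_tx to clear all hops; remaining 57 packets each add one t_tx.
Total = (3+58-1)·t_tx + 3·t_prop = 60·0.236364 + 3·5.26667 = 30.0 ms.

30.0 ms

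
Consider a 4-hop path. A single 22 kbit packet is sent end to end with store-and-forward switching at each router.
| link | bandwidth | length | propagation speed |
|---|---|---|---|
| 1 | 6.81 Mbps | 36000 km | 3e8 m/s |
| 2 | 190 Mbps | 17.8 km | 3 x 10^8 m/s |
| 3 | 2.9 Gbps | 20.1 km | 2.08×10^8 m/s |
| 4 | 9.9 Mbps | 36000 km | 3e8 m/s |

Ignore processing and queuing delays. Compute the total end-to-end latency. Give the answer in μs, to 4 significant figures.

245700 μs

L = 22000 bits.
Transmission delays (L/R per hop): 3230.54, 115.789, 7.58621, 2222.22 μs; sum = 5576.14 μs.
Propagation delays (d/s per hop): 120000, 59.3333, 96.6346, 120000 μs; sum = 240156 μs.
End-to-end = 245700 μs.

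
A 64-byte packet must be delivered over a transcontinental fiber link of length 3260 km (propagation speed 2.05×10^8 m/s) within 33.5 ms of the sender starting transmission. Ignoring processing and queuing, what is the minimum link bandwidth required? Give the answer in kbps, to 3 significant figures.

L = 512 bits.
Propagation delay = 3260000 / 2.05e+08 = 15.9024 ms.
Transmission budget = 33.5 − 15.9024 = 17.5976 ms.
R ≥ L / t_tx = 512 bits / 0.0175976 s = 29.1 kbps.

29.1 kbps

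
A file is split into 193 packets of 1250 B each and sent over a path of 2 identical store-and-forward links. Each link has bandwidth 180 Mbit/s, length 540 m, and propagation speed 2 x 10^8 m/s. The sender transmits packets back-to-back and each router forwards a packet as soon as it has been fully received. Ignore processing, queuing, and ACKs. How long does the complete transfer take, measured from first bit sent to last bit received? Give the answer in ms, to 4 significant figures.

10.78 ms

Per-hop transmission t_tx = L/R = 10000/180000000 = 0.0555556 ms.
Per-hop propagation t_prop = 540/200000000 = 0.0027 ms.
Pipeline fill: first packet needs 2·t_tx to clear all hops; remaining 192 packets each add one t_tx.
Total = (2+193-1)·t_tx + 2·t_prop = 194·0.0555556 + 2·0.0027 = 10.78 ms.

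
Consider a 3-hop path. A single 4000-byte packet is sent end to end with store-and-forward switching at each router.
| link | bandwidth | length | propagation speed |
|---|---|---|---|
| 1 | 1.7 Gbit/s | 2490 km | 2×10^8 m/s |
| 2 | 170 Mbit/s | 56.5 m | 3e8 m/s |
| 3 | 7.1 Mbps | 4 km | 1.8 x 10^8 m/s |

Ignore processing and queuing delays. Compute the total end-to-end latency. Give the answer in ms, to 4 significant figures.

17.19 ms

L = 4000 × 8 = 32000 bits.
Transmission delays (L/R per hop): 0.0188235, 0.188235, 4.50704 ms; sum = 4.7141 ms.
Propagation delays (d/s per hop): 12.45, 0.000188333, 0.0222222 ms; sum = 12.4724 ms.
End-to-end = 17.19 ms.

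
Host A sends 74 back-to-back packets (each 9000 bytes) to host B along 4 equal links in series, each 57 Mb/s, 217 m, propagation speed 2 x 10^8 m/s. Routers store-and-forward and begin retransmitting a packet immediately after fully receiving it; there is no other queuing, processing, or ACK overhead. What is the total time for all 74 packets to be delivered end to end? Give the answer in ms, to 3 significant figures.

Per-hop transmission t_tx = L/R = 72000/57000000 = 1.26316 ms.
Per-hop propagation t_prop = 217/200000000 = 0.001085 ms.
Pipeline fill: first packet needs 4·t_tx to clear all hops; remaining 73 packets each add one t_tx.
Total = (4+74-1)·t_tx + 4·t_prop = 77·1.26316 + 4·0.001085 = 97.3 ms.

97.3 ms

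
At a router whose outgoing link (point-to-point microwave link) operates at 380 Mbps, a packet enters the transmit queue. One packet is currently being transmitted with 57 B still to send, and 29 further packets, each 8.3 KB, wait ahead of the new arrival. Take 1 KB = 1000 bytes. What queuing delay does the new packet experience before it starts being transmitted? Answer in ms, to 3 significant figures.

5.07 ms

Each queued packet: L/R = 66400/380000000 = 0.174737 ms.
29 queued → 5.06737 ms.
Plus remaining 456 bits of current packet: 0.0012 ms.
Queuing delay = 5.07 ms.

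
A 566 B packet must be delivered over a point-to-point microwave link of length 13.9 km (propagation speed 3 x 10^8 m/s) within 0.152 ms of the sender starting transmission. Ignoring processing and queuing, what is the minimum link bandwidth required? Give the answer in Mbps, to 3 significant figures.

42.9 Mbps

L = 4528 bits.
Propagation delay = 13900 / 300000000 = 0.0463333 ms.
Transmission budget = 0.152 − 0.0463333 = 0.105667 ms.
R ≥ L / t_tx = 4528 bits / 0.000105667 s = 42.9 Mbps.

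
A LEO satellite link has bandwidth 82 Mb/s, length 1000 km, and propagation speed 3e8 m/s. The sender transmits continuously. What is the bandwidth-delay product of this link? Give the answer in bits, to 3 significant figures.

Propagation delay = 1000000 / 300000000 = 0.00333333 s.
BDP = R × t_prop = 82000000 × 0.00333333 = 273333 bits.

273000 bits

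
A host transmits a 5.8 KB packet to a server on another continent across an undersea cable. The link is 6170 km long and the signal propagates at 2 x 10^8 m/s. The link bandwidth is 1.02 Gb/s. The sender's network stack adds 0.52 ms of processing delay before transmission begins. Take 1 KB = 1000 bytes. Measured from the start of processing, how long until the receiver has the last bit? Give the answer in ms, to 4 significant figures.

L = 46400 bits.
Transmission delay = L/R = 46400 / 1020000000 = 0.0454902 ms.
Propagation delay = d/s = 6170000 m / 200000000 m/s = 30.85 ms.
Plus processing delay 0.52 ms = 0.52 ms.
Total = 31.42 ms.

31.42 ms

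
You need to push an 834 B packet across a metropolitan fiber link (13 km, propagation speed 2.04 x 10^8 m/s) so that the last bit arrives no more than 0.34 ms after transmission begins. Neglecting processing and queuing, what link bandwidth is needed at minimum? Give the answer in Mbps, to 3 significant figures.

L = 6672 bits.
Propagation delay = 13000 / 204000000 = 0.0637255 ms.
Transmission budget = 0.34 − 0.0637255 = 0.276275 ms.
R ≥ L / t_tx = 6672 bits / 0.000276275 s = 24.1 Mbps.

24.1 Mbps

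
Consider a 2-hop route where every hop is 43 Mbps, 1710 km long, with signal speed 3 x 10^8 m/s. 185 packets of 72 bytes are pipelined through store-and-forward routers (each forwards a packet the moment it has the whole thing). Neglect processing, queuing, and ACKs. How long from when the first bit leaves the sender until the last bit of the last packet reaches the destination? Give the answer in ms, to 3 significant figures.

Per-hop transmission t_tx = L/R = 576/43000000 = 0.0133953 ms.
Per-hop propagation t_prop = 1710000/300000000 = 5.7 ms.
Pipeline fill: first packet needs 2·t_tx to clear all hops; remaining 184 packets each add one t_tx.
Total = (2+185-1)·t_tx + 2·t_prop = 186·0.0133953 + 2·5.7 = 13.9 ms.

13.9 ms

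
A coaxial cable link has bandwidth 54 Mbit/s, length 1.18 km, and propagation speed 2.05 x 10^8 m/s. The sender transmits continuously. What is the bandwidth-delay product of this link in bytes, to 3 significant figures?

Propagation delay = 1180 / 2.05e+08 = 5.7561e-06 s.
BDP = R × t_prop = 54000000 × 5.7561e-06 = 310.829 bits.
In bytes: 310.829/8 = 38.9 bytes.

38.9 bytes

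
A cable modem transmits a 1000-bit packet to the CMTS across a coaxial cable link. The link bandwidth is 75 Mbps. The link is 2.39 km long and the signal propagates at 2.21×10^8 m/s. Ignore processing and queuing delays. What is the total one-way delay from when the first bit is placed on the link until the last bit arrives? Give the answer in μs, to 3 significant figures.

24.1 μs

Transmission delay = L/R = 1000 / 75000000 = 13.3333 μs.
Propagation delay = d/s = 2390 m / 221000000 m/s = 10.8145 μs.
Total = 24.1 μs.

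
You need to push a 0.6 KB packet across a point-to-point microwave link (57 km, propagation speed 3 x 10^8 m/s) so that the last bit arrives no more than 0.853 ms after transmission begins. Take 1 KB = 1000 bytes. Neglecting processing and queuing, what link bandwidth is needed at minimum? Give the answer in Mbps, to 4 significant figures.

7.240 Mbps

L = 4800 bits.
Propagation delay = 57000 / 300000000 = 0.19 ms.
Transmission budget = 0.853 − 0.19 = 0.663 ms.
R ≥ L / t_tx = 4800 bits / 0.000663 s = 7.240 Mbps.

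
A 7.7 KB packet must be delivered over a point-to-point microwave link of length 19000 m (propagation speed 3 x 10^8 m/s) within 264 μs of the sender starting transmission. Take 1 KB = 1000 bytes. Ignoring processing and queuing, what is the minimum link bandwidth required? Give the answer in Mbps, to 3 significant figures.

307 Mbps

L = 61600 bits.
Propagation delay = 19000 / 300000000 = 63.3333 μs.
Transmission budget = 264 − 63.3333 = 200.667 μs.
R ≥ L / t_tx = 61600 bits / 0.000200667 s = 307 Mbps.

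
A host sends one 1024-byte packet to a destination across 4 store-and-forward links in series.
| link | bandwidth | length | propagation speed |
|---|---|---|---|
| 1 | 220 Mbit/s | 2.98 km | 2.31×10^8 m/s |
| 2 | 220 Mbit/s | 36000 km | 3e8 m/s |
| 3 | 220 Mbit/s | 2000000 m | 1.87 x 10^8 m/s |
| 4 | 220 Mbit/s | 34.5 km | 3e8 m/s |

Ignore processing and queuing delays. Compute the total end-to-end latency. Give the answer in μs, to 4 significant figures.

L = 1024 × 8 = 8192 bits.
Transmission delay per hop = L/R = 8192/220000000 = 37.2364 μs; 4 hops → 148.945 μs.
Propagation delays (d/s per hop): 12.9004, 120000, 10695.2, 115 μs; sum = 130823 μs.
End-to-end = 131000 μs.

131000 μs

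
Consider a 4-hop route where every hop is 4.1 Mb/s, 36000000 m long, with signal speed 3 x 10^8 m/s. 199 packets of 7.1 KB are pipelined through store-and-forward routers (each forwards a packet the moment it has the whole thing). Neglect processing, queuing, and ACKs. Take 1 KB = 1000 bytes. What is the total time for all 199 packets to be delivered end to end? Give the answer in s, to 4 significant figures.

Per-hop transmission t_tx = L/R = 56800/4.1e+06 = 0.0138537 s.
Per-hop propagation t_prop = 36000000/300000000 = 0.12 s.
Pipeline fill: first packet needs 4·t_tx to clear all hops; remaining 198 packets each add one t_tx.
Total = (4+199-1)·t_tx + 4·t_prop = 202·0.0138537 + 4·0.12 = 3.278 s.

3.278 s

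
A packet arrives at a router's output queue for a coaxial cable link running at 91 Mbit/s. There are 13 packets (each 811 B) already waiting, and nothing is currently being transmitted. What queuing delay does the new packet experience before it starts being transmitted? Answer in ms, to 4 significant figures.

0.9269 ms

Each queued packet: L/R = 6488/91000000 = 0.0712967 ms.
13 queued → 0.926857 ms.
Queuing delay = 0.9269 ms.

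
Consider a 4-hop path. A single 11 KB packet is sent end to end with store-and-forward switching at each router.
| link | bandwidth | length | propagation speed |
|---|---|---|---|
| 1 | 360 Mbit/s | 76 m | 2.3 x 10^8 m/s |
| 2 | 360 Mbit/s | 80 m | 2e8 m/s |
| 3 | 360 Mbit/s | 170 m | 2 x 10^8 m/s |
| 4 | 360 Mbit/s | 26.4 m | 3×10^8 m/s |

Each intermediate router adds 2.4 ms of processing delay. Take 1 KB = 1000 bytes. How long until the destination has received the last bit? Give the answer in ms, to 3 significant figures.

8.18 ms

L = 88000 bits.
Transmission delay per hop = L/R = 88000/360000000 = 0.244444 ms; 4 hops → 0.977778 ms.
Propagation delays (d/s per hop): 0.000330435, 0.0004, 0.00085, 8.8e-05 ms; sum = 0.00166843 ms.
Processing at 3 router(s): 3 × 2.4 ms = 7.2 ms.
End-to-end = 8.18 ms.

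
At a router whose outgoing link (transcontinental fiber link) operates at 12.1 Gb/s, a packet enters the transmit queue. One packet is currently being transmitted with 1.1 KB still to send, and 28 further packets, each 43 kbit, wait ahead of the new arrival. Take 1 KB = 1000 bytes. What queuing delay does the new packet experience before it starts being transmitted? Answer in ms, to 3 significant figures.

0.100 ms

Each queued packet: L/R = 43000/12100000000 = 0.00355372 ms.
28 queued → 0.0995041 ms.
Plus remaining 8800 bits of current packet: 0.000727273 ms.
Queuing delay = 0.100 ms.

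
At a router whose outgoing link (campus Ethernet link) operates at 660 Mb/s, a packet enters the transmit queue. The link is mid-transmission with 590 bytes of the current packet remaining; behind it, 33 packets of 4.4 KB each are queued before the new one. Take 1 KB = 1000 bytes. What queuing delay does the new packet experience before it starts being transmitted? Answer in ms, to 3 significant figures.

1.77 ms

Each queued packet: L/R = 35200/660000000 = 0.0533333 ms.
33 queued → 1.76 ms.
Plus remaining 4720 bits of current packet: 0.00715152 ms.
Queuing delay = 1.77 ms.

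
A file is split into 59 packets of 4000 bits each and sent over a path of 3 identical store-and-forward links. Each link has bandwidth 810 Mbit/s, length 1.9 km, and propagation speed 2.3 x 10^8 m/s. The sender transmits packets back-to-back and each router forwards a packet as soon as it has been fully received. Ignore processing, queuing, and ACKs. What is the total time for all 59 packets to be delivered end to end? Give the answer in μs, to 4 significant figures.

326.0 μs

Per-hop transmission t_tx = L/R = 4000/810000000 = 4.93827 μs.
Per-hop propagation t_prop = 1900/2.3e+08 = 8.26087 μs.
Pipeline fill: first packet needs 3·t_tx to clear all hops; remaining 58 packets each add one t_tx.
Total = (3+59-1)·t_tx + 3·t_prop = 61·4.93827 + 3·8.26087 = 326.0 μs.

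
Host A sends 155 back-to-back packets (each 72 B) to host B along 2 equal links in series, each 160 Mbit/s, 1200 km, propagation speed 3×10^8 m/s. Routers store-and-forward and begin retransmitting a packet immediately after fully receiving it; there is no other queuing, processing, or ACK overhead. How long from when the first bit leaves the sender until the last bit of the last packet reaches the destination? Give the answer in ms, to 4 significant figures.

8.562 ms

Per-hop transmission t_tx = L/R = 576/160000000 = 0.0036 ms.
Per-hop propagation t_prop = 1200000/300000000 = 4 ms.
Pipeline fill: first packet needs 2·t_tx to clear all hops; remaining 154 packets each add one t_tx.
Total = (2+155-1)·t_tx + 2·t_prop = 156·0.0036 + 2·4 = 8.562 ms.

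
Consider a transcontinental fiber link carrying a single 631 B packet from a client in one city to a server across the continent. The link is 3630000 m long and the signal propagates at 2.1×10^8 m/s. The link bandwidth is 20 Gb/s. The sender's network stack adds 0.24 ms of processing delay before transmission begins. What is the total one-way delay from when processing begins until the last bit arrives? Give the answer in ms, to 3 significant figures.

L = 631 × 8 = 5048 bits.
Transmission delay = L/R = 5048 / 20000000000 = 0.0002524 ms.
Propagation delay = d/s = 3630000 m / 210000000 m/s = 17.2857 ms.
Plus processing delay 0.24 ms = 0.24 ms.
Total = 17.5 ms.

17.5 ms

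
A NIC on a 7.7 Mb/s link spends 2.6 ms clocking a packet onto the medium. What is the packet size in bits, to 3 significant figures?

L = R × t_tx = 7700000 b/s × 0.0026 s = 20020 bits.

20000 bits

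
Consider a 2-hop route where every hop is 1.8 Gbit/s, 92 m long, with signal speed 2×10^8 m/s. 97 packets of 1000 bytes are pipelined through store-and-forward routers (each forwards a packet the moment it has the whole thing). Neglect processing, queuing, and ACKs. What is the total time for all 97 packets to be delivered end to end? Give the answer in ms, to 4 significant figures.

0.4365 ms

Per-hop transmission t_tx = L/R = 8000/1800000000 = 0.00444444 ms.
Per-hop propagation t_prop = 92/200000000 = 0.00046 ms.
Pipeline fill: first packet needs 2·t_tx to clear all hops; remaining 96 packets each add one t_tx.
Total = (2+97-1)·t_tx + 2·t_prop = 98·0.00444444 + 2·0.00046 = 0.4365 ms.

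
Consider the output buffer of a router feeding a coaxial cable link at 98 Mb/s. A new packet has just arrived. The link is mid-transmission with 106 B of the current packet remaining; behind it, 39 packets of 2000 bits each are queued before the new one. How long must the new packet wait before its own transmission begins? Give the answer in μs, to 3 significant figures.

Each queued packet: L/R = 2000/98000000 = 20.4082 μs.
39 queued → 795.918 μs.
Plus remaining 848 bits of current packet: 8.65306 μs.
Queuing delay = 805 μs.

805 μs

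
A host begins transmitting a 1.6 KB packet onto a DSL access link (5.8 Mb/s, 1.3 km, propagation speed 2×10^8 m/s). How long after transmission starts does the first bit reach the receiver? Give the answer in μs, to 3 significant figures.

6.50 μs

First bit experiences only propagation delay: d/s = 1300/200000000 = 6.50 μs.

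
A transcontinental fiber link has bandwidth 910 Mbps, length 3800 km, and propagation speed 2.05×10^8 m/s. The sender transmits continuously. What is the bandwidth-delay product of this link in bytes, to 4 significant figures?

2109000 bytes

Propagation delay = 3800000 / 2.05e+08 = 0.0185366 s.
BDP = R × t_prop = 910000000 × 0.0185366 = 16868300 bits.
In bytes: 16868300/8 = 2109000 bytes.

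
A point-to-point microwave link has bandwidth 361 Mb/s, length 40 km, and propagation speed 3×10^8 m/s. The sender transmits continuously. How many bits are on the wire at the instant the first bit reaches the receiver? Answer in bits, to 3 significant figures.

48100 bits

Propagation delay = 40000 / 300000000 = 0.000133333 s.
BDP = R × t_prop = 361000000 × 0.000133333 = 48133.3 bits.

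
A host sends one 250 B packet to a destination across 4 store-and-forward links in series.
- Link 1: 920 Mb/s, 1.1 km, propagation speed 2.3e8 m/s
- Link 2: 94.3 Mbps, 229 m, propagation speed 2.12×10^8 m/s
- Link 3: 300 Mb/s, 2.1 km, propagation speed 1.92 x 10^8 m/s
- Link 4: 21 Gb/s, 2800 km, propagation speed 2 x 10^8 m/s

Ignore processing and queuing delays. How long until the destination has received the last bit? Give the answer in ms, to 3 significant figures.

14.0 ms

L = 250 × 8 = 2000 bits.
Transmission delays (L/R per hop): 0.00217391, 0.0212089, 0.00666667, 9.52381e-05 ms; sum = 0.0301447 ms.
Propagation delays (d/s per hop): 0.00478261, 0.00108019, 0.0109375, 14 ms; sum = 14.0168 ms.
End-to-end = 14.0 ms.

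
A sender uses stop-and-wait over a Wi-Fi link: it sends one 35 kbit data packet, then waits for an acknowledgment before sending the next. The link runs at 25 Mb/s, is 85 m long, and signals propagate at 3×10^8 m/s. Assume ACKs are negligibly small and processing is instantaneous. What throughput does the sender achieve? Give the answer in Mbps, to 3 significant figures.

25.0 Mbps

t_tx = L/R = 35000/25000000 = 0.0014 s.
t_prop = 85/300000000 = 2.83333e-07 s; RTT = 5.66667e-07 s.
Cycle = t_tx + RTT = 0.00140057 s.
Throughput = L / cycle = 35000 / 0.00140057 = 25.0 Mbps.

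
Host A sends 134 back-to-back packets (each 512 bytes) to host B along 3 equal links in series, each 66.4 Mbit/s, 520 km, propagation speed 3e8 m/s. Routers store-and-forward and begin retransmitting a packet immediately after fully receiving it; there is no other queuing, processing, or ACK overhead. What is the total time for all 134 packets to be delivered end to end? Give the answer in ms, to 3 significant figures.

13.6 ms

Per-hop transmission t_tx = L/R = 4096/6.64e+07 = 0.0616867 ms.
Per-hop propagation t_prop = 520000/300000000 = 1.73333 ms.
Pipeline fill: first packet needs 3·t_tx to clear all hops; remaining 133 packets each add one t_tx.
Total = (3+134-1)·t_tx + 3·t_prop = 136·0.0616867 + 3·1.73333 = 13.6 ms.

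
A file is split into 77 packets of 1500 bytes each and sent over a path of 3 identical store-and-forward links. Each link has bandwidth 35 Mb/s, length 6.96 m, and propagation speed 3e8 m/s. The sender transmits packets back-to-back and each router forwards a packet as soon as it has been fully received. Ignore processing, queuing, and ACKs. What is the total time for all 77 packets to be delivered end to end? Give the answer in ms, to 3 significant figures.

27.1 ms

Per-hop transmission t_tx = L/R = 12000/35000000 = 0.342857 ms.
Per-hop propagation t_prop = 6.96/300000000 = 2.32e-05 ms.
Pipeline fill: first packet needs 3·t_tx to clear all hops; remaining 76 packets each add one t_tx.
Total = (3+77-1)·t_tx + 3·t_prop = 79·0.342857 + 3·2.32e-05 = 27.1 ms.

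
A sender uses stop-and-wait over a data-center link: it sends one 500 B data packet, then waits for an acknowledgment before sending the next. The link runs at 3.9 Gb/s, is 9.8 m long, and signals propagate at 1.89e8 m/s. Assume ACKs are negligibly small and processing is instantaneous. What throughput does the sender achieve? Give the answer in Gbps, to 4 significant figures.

t_tx = L/R = 4000/3900000000 = 1.02564e-06 s.
t_prop = 9.8/189000000 = 5.18519e-08 s; RTT = 1.03704e-07 s.
Cycle = t_tx + RTT = 1.12934e-06 s.
Throughput = L / cycle = 4000 / 1.12934e-06 = 3.542 Gbps.

3.542 Gbps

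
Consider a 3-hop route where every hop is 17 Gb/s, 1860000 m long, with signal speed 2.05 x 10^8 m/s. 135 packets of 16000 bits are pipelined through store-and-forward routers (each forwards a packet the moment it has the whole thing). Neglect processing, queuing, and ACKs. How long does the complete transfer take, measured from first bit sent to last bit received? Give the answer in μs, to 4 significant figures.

27350 μs

Per-hop transmission t_tx = L/R = 16000/17000000000 = 0.941176 μs.
Per-hop propagation t_prop = 1860000/2.05e+08 = 9073.17 μs.
Pipeline fill: first packet needs 3·t_tx to clear all hops; remaining 134 packets each add one t_tx.
Total = (3+135-1)·t_tx + 3·t_prop = 137·0.941176 + 3·9073.17 = 27350 μs.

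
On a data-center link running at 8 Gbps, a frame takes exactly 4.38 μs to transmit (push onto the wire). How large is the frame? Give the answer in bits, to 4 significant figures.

35040 bits

L = R × t_tx = 8000000000 b/s × 4.38e-06 s = 35040 bits.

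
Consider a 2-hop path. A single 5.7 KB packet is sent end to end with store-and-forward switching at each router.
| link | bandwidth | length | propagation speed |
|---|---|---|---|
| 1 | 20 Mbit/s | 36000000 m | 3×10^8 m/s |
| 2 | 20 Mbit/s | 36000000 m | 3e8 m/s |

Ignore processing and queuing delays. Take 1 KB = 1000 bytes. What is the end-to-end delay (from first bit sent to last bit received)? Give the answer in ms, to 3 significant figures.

245 ms

L = 45600 bits.
Transmission delay per hop = L/R = 45600/20000000 = 2.28 ms; 2 hops → 4.56 ms.
Propagation delays (d/s per hop): 120, 120 ms; sum = 240 ms.
End-to-end = 245 ms.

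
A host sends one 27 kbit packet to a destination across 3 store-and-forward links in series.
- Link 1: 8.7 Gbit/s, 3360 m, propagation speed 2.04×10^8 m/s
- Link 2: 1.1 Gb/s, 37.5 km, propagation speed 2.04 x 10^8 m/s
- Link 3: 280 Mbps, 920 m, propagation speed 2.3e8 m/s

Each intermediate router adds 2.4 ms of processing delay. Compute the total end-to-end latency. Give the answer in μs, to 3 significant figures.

L = 27000 bits.
Transmission delays (L/R per hop): 3.10345, 24.5455, 96.4286 μs; sum = 124.077 μs.
Propagation delays (d/s per hop): 16.4706, 183.824, 4 μs; sum = 204.294 μs.
Processing at 2 router(s): 2 × 2.4 ms = 4800 μs.
End-to-end = 5130 μs.

5130 μs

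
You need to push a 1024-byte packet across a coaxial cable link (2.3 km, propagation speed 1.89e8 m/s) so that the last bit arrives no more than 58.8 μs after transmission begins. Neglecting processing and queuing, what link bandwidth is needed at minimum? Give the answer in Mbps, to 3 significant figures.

L = 8192 bits.
Propagation delay = 2300 / 189000000 = 12.1693 μs.
Transmission budget = 58.8 − 12.1693 = 46.6307 μs.
R ≥ L / t_tx = 8192 bits / 4.66307e-05 s = 176 Mbps.

176 Mbps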